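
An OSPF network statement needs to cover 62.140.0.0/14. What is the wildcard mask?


Subnet mask: 255.252.0.0
Wildcard = 255.255.255.255 - subnet mask
255 - 255 = 0
255 - 252 = 3
255 - 0 = 255
255 - 0 = 255
Wildcard: 0.3.255.255


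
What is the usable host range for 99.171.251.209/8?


Network: 99.0.0.0
Broadcast: 99.255.255.255
First usable = network + 1
Last usable = broadcast - 1
Range: 99.0.0.1 to 99.255.255.254


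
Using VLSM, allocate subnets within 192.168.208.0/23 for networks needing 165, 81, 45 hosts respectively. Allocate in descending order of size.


165 hosts -> /24 (254 usable): 192.168.208.0/24
81 hosts -> /25 (126 usable): 192.168.209.0/25
45 hosts -> /26 (62 usable): 192.168.209.128/26
Allocation: 192.168.208.0/24 (165 hosts, 254 usable); 192.168.209.0/25 (81 hosts, 126 usable); 192.168.209.128/26 (45 hosts, 62 usable)


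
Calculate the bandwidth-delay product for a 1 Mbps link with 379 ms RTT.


BDP = bandwidth * RTT
= 1 Mbps * 379 ms
= 1 * 1e6 * 379 / 1000 bits
= 379000 bits
= 47375 bytes
= 46.2646 KB
BDP = 379000 bits (47375 bytes)


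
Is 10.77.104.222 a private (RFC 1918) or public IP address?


RFC 1918 private ranges:
  10.0.0.0/8 (10.0.0.0 - 10.255.255.255)
  172.16.0.0/12 (172.16.0.0 - 172.31.255.255)
  192.168.0.0/16 (192.168.0.0 - 192.168.255.255)
Private (in 10.0.0.0/8)


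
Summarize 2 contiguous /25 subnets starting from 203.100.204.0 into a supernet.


Original prefix: /25
Number of subnets: 2 = 2^1
New prefix = 25 - 1 = 24
Supernet: 203.100.204.0/24


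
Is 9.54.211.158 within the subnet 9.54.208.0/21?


Subnet network: 9.54.208.0
Test IP AND mask: 9.54.208.0
Yes, 9.54.211.158 is in 9.54.208.0/21


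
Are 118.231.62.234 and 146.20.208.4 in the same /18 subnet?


Mask: 255.255.192.0
118.231.62.234 AND mask = 118.231.0.0
146.20.208.4 AND mask = 146.20.192.0
No, different subnets (118.231.0.0 vs 146.20.192.0)


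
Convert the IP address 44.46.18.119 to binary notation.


44 = 00101100
46 = 00101110
18 = 00010010
119 = 01110111
Binary: 00101100.00101110.00010010.01110111


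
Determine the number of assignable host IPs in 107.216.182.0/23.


Host bits = 32 - 23 = 9
Total addresses = 2^9 = 512
Usable = total - 2 (network and broadcast)
Usable hosts: 510


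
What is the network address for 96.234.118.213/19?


IP:   01100000.11101010.01110110.11010101
Mask: 11111111.11111111.11100000.00000000
AND operation:
Net:  01100000.11101010.01100000.00000000
Network: 96.234.96.0/19


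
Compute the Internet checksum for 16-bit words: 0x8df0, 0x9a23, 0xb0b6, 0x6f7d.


Sum all words (with carry folding):
+ 0x8df0 = 0x8df0
+ 0x9a23 = 0x2814
+ 0xb0b6 = 0xd8ca
+ 0x6f7d = 0x4848
One's complement: ~0x4848
Checksum = 0xb7b7


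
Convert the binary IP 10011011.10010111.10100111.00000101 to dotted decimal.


10011011 = 155
10010111 = 151
10100111 = 167
00000101 = 5
IP: 155.151.167.5


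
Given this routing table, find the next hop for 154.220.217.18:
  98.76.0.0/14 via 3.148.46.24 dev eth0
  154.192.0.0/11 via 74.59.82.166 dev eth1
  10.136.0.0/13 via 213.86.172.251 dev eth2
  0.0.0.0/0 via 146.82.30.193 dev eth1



Longest prefix match for 154.220.217.18:
  /14 98.76.0.0: no
  /11 154.192.0.0: MATCH
  /13 10.136.0.0: no
  /0 0.0.0.0: MATCH
Selected: next-hop 74.59.82.166 via eth1 (matched /11)


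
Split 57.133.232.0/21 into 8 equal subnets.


New prefix = 21 + 3 = 24
Each subnet has 256 addresses
  57.133.232.0/24
  57.133.233.0/24
  57.133.234.0/24
  57.133.235.0/24
  57.133.236.0/24
  57.133.237.0/24
  57.133.238.0/24
  57.133.239.0/24
Subnets: 57.133.232.0/24, 57.133.233.0/24, 57.133.234.0/24, 57.133.235.0/24, 57.133.236.0/24, 57.133.237.0/24, 57.133.238.0/24, 57.133.239.0/24


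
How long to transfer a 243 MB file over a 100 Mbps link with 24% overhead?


Effective throughput = 100 * (1 - 24/100) = 76 Mbps
File size in Mb = 243 * 8 = 1944 Mb
Time = 1944 / 76
Time = 25.5789 seconds


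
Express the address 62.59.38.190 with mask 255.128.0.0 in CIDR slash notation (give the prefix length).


Binary: 11111111.10000000.00000000.00000000
Count leading 1s
Prefix: /9


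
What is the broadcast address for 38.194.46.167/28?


Network: 38.194.46.160/28
Host bits = 4
Set all host bits to 1:
Broadcast: 38.194.46.175


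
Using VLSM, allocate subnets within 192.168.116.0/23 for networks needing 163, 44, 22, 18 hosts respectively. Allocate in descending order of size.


163 hosts -> /24 (254 usable): 192.168.116.0/24
44 hosts -> /26 (62 usable): 192.168.117.0/26
22 hosts -> /27 (30 usable): 192.168.117.64/27
18 hosts -> /27 (30 usable): 192.168.117.96/27
Allocation: 192.168.116.0/24 (163 hosts, 254 usable); 192.168.117.0/26 (44 hosts, 62 usable); 192.168.117.64/27 (22 hosts, 30 usable); 192.168.117.96/27 (18 hosts, 30 usable)


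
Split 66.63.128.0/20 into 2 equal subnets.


New prefix = 20 + 1 = 21
Each subnet has 2048 addresses
  66.63.128.0/21
  66.63.136.0/21
Subnets: 66.63.128.0/21, 66.63.136.0/21


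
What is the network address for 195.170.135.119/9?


IP:   11000011.10101010.10000111.01110111
Mask: 11111111.10000000.00000000.00000000
AND operation:
Net:  11000011.10000000.00000000.00000000
Network: 195.128.0.0/9


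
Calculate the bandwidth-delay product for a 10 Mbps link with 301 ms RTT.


BDP = bandwidth * RTT
= 10 Mbps * 301 ms
= 10 * 1e6 * 301 / 1000 bits
= 3010000 bits
= 376250 bytes
= 367.4316 KB
BDP = 3010000 bits (376250 bytes)


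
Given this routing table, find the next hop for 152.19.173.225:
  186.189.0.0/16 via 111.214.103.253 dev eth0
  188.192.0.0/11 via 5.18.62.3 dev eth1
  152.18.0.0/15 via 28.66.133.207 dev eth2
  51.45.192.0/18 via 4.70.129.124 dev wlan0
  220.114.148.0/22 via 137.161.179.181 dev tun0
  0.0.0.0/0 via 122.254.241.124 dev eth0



Longest prefix match for 152.19.173.225:
  /16 186.189.0.0: no
  /11 188.192.0.0: no
  /15 152.18.0.0: MATCH
  /18 51.45.192.0: no
  /22 220.114.148.0: no
  /0 0.0.0.0: MATCH
Selected: next-hop 28.66.133.207 via eth2 (matched /15)


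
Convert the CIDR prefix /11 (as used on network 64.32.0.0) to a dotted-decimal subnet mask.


/11 means 11 network bits, 21 host bits
Binary: 11111111111000000000000000000000
Mask: 255.224.0.0


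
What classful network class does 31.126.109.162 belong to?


First octet: 31
Binary: 00011111
0xxxxxxx -> Class A (1-126)
Class A, default mask 255.0.0.0 (/8)


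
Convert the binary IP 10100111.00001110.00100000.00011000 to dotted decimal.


10100111 = 167
00001110 = 14
00100000 = 32
00011000 = 24
IP: 167.14.32.24


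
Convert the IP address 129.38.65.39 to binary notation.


129 = 10000001
38 = 00100110
65 = 01000001
39 = 00100111
Binary: 10000001.00100110.01000001.00100111


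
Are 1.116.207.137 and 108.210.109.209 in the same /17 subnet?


Mask: 255.255.128.0
1.116.207.137 AND mask = 1.116.128.0
108.210.109.209 AND mask = 108.210.0.0
No, different subnets (1.116.128.0 vs 108.210.0.0)


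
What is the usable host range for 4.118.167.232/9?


Network: 4.0.0.0
Broadcast: 4.127.255.255
First usable = network + 1
Last usable = broadcast - 1
Range: 4.0.0.1 to 4.127.255.254


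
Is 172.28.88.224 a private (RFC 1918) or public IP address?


RFC 1918 private ranges:
  10.0.0.0/8 (10.0.0.0 - 10.255.255.255)
  172.16.0.0/12 (172.16.0.0 - 172.31.255.255)
  192.168.0.0/16 (192.168.0.0 - 192.168.255.255)
Private (in 172.16.0.0/12)


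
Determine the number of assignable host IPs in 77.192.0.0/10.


Host bits = 32 - 10 = 22
Total addresses = 2^22 = 4194304
Usable = total - 2 (network and broadcast)
Usable hosts: 4194302


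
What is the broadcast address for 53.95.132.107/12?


Network: 53.80.0.0/12
Host bits = 20
Set all host bits to 1:
Broadcast: 53.95.255.255


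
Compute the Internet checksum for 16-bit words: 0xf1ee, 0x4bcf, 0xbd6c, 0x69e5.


Sum all words (with carry folding):
+ 0xf1ee = 0xf1ee
+ 0x4bcf = 0x3dbe
+ 0xbd6c = 0xfb2a
+ 0x69e5 = 0x6510
One's complement: ~0x6510
Checksum = 0x9aef


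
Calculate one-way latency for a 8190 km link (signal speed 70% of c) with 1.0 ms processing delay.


Speed = 0.7 * 3e5 km/s = 210000 km/s
Propagation delay = 8190 / 210000 = 0.039 s = 39 ms
Processing delay = 1.0 ms
Total one-way latency = 40 ms


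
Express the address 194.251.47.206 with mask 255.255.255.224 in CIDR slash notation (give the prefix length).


Binary: 11111111.11111111.11111111.11100000
Count leading 1s
Prefix: /27


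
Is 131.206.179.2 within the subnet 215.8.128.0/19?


Subnet network: 215.8.128.0
Test IP AND mask: 131.206.160.0
No, 131.206.179.2 is not in 215.8.128.0/19


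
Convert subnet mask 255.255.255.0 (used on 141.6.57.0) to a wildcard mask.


Subnet mask: 255.255.255.0
Wildcard = 255.255.255.255 - subnet mask
255 - 255 = 0
255 - 255 = 0
255 - 255 = 0
255 - 0 = 255
Wildcard: 0.0.0.255


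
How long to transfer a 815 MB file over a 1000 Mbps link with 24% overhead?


Effective throughput = 1000 * (1 - 24/100) = 760 Mbps
File size in Mb = 815 * 8 = 6520 Mb
Time = 6520 / 760
Time = 8.5789 seconds


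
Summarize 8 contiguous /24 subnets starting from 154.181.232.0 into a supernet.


Original prefix: /24
Number of subnets: 8 = 2^3
New prefix = 24 - 3 = 21
Supernet: 154.181.232.0/21


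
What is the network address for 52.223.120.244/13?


IP:   00110100.11011111.01111000.11110100
Mask: 11111111.11111000.00000000.00000000
AND operation:
Net:  00110100.11011000.00000000.00000000
Network: 52.216.0.0/13


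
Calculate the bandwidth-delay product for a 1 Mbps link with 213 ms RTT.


BDP = bandwidth * RTT
= 1 Mbps * 213 ms
= 1 * 1e6 * 213 / 1000 bits
= 213000 bits
= 26625 bytes
= 26.001 KB
BDP = 213000 bits (26625 bytes)


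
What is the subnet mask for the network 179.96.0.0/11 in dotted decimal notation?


/11 means 11 network bits, 21 host bits
Binary: 11111111111000000000000000000000
Mask: 255.224.0.0


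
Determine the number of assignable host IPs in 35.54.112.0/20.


Host bits = 32 - 20 = 12
Total addresses = 2^12 = 4096
Usable = total - 2 (network and broadcast)
Usable hosts: 4094


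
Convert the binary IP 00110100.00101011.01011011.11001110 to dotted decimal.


00110100 = 52
00101011 = 43
01011011 = 91
11001110 = 206
IP: 52.43.91.206


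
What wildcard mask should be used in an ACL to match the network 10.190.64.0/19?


Subnet mask: 255.255.224.0
Wildcard = 255.255.255.255 - subnet mask
255 - 255 = 0
255 - 255 = 0
255 - 224 = 31
255 - 0 = 255
Wildcard: 0.0.31.255


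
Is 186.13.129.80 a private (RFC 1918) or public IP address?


RFC 1918 private ranges:
  10.0.0.0/8 (10.0.0.0 - 10.255.255.255)
  172.16.0.0/12 (172.16.0.0 - 172.31.255.255)
  192.168.0.0/16 (192.168.0.0 - 192.168.255.255)
Public (not in any RFC 1918 range)


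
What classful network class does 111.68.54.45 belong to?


First octet: 111
Binary: 01101111
0xxxxxxx -> Class A (1-126)
Class A, default mask 255.0.0.0 (/8)


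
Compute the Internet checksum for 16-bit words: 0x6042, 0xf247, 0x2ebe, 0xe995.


Sum all words (with carry folding):
+ 0x6042 = 0x6042
+ 0xf247 = 0x528a
+ 0x2ebe = 0x8148
+ 0xe995 = 0x6ade
One's complement: ~0x6ade
Checksum = 0x9521


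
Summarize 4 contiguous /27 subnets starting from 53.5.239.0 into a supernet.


Original prefix: /27
Number of subnets: 4 = 2^2
New prefix = 27 - 2 = 25
Supernet: 53.5.239.0/25


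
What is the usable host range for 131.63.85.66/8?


Network: 131.0.0.0
Broadcast: 131.255.255.255
First usable = network + 1
Last usable = broadcast - 1
Range: 131.0.0.1 to 131.255.255.254


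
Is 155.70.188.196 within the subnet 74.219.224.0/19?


Subnet network: 74.219.224.0
Test IP AND mask: 155.70.160.0
No, 155.70.188.196 is not in 74.219.224.0/19


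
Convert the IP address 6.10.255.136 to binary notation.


6 = 00000110
10 = 00001010
255 = 11111111
136 = 10001000
Binary: 00000110.00001010.11111111.10001000


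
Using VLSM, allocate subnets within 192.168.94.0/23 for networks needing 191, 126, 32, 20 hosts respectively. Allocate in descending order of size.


191 hosts -> /24 (254 usable): 192.168.94.0/24
126 hosts -> /25 (126 usable): 192.168.95.0/25
32 hosts -> /26 (62 usable): 192.168.95.128/26
20 hosts -> /27 (30 usable): 192.168.95.192/27
Allocation: 192.168.94.0/24 (191 hosts, 254 usable); 192.168.95.0/25 (126 hosts, 126 usable); 192.168.95.128/26 (32 hosts, 62 usable); 192.168.95.192/27 (20 hosts, 30 usable)


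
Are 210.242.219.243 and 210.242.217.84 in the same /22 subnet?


Mask: 255.255.252.0
210.242.219.243 AND mask = 210.242.216.0
210.242.217.84 AND mask = 210.242.216.0
Yes, same subnet (210.242.216.0)


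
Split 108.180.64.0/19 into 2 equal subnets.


New prefix = 19 + 1 = 20
Each subnet has 4096 addresses
  108.180.64.0/20
  108.180.80.0/20
Subnets: 108.180.64.0/20, 108.180.80.0/20


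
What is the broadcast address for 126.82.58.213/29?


Network: 126.82.58.208/29
Host bits = 3
Set all host bits to 1:
Broadcast: 126.82.58.215


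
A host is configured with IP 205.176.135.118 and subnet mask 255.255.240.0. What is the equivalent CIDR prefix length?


Binary: 11111111.11111111.11110000.00000000
Count leading 1s
Prefix: /20


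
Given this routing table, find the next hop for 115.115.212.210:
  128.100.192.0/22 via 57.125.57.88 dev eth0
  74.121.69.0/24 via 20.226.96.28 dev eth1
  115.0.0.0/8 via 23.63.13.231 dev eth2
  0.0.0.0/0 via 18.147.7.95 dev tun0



Longest prefix match for 115.115.212.210:
  /22 128.100.192.0: no
  /24 74.121.69.0: no
  /8 115.0.0.0: MATCH
  /0 0.0.0.0: MATCH
Selected: next-hop 23.63.13.231 via eth2 (matched /8)


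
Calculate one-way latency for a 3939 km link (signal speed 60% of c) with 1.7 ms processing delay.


Speed = 0.6 * 3e5 km/s = 180000 km/s
Propagation delay = 3939 / 180000 = 0.0219 s = 21.8833 ms
Processing delay = 1.7 ms
Total one-way latency = 23.5833 ms


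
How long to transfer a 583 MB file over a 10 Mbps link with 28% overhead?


Effective throughput = 10 * (1 - 28/100) = 7.2 Mbps
File size in Mb = 583 * 8 = 4664 Mb
Time = 4664 / 7.2
Time = 647.7778 seconds


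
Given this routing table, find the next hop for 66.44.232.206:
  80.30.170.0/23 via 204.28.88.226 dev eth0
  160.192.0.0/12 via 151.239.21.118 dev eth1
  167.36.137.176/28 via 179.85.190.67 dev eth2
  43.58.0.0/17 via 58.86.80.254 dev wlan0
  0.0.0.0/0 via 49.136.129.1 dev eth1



Longest prefix match for 66.44.232.206:
  /23 80.30.170.0: no
  /12 160.192.0.0: no
  /28 167.36.137.176: no
  /17 43.58.0.0: no
  /0 0.0.0.0: MATCH
Selected: next-hop 49.136.129.1 via eth1 (matched /0)


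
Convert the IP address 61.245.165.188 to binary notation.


61 = 00111101
245 = 11110101
165 = 10100101
188 = 10111100
Binary: 00111101.11110101.10100101.10111100


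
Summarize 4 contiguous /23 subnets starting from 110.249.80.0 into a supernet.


Original prefix: /23
Number of subnets: 4 = 2^2
New prefix = 23 - 2 = 21
Supernet: 110.249.80.0/21


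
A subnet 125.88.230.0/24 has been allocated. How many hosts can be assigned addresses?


Host bits = 32 - 24 = 8
Total addresses = 2^8 = 256
Usable = total - 2 (network and broadcast)
Usable hosts: 254


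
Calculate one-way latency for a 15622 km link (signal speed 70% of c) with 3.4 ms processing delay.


Speed = 0.7 * 3e5 km/s = 210000 km/s
Propagation delay = 15622 / 210000 = 0.0744 s = 74.3905 ms
Processing delay = 3.4 ms
Total one-way latency = 77.7905 ms


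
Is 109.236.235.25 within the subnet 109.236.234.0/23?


Subnet network: 109.236.234.0
Test IP AND mask: 109.236.234.0
Yes, 109.236.235.25 is in 109.236.234.0/23


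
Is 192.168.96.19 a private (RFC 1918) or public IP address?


RFC 1918 private ranges:
  10.0.0.0/8 (10.0.0.0 - 10.255.255.255)
  172.16.0.0/12 (172.16.0.0 - 172.31.255.255)
  192.168.0.0/16 (192.168.0.0 - 192.168.255.255)
Private (in 192.168.0.0/16)


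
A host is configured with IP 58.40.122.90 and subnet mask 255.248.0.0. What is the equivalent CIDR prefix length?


Binary: 11111111.11111000.00000000.00000000
Count leading 1s
Prefix: /13


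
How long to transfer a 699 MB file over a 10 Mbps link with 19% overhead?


Effective throughput = 10 * (1 - 19/100) = 8.1 Mbps
File size in Mb = 699 * 8 = 5592 Mb
Time = 5592 / 8.1
Time = 690.3704 seconds


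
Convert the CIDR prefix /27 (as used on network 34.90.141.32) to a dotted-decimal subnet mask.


/27 means 27 network bits, 5 host bits
Binary: 11111111111111111111111111100000
Mask: 255.255.255.224


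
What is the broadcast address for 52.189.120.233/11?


Network: 52.160.0.0/11
Host bits = 21
Set all host bits to 1:
Broadcast: 52.191.255.255


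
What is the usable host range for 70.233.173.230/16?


Network: 70.233.0.0
Broadcast: 70.233.255.255
First usable = network + 1
Last usable = broadcast - 1
Range: 70.233.0.1 to 70.233.255.254


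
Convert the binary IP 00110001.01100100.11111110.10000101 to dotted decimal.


00110001 = 49
01100100 = 100
11111110 = 254
10000101 = 133
IP: 49.100.254.133


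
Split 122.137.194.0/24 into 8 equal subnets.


New prefix = 24 + 3 = 27
Each subnet has 32 addresses
  122.137.194.0/27
  122.137.194.32/27
  122.137.194.64/27
  122.137.194.96/27
  122.137.194.128/27
  122.137.194.160/27
  122.137.194.192/27
  122.137.194.224/27
Subnets: 122.137.194.0/27, 122.137.194.32/27, 122.137.194.64/27, 122.137.194.96/27, 122.137.194.128/27, 122.137.194.160/27, 122.137.194.192/27, 122.137.194.224/27


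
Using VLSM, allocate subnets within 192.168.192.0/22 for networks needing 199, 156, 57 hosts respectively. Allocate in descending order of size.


199 hosts -> /24 (254 usable): 192.168.192.0/24
156 hosts -> /24 (254 usable): 192.168.193.0/24
57 hosts -> /26 (62 usable): 192.168.194.0/26
Allocation: 192.168.192.0/24 (199 hosts, 254 usable); 192.168.193.0/24 (156 hosts, 254 usable); 192.168.194.0/26 (57 hosts, 62 usable)


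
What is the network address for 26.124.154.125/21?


IP:   00011010.01111100.10011010.01111101
Mask: 11111111.11111111.11111000.00000000
AND operation:
Net:  00011010.01111100.10011000.00000000
Network: 26.124.152.0/21


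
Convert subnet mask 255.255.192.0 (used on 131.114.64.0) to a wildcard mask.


Subnet mask: 255.255.192.0
Wildcard = 255.255.255.255 - subnet mask
255 - 255 = 0
255 - 255 = 0
255 - 192 = 63
255 - 0 = 255
Wildcard: 0.0.63.255


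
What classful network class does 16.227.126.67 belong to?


First octet: 16
Binary: 00010000
0xxxxxxx -> Class A (1-126)
Class A, default mask 255.0.0.0 (/8)


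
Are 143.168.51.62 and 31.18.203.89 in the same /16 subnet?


Mask: 255.255.0.0
143.168.51.62 AND mask = 143.168.0.0
31.18.203.89 AND mask = 31.18.0.0
No, different subnets (143.168.0.0 vs 31.18.0.0)


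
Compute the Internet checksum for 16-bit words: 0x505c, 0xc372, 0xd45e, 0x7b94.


Sum all words (with carry folding):
+ 0x505c = 0x505c
+ 0xc372 = 0x13cf
+ 0xd45e = 0xe82d
+ 0x7b94 = 0x63c2
One's complement: ~0x63c2
Checksum = 0x9c3d


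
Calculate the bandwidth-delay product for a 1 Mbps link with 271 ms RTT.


BDP = bandwidth * RTT
= 1 Mbps * 271 ms
= 1 * 1e6 * 271 / 1000 bits
= 271000 bits
= 33875 bytes
= 33.0811 KB
BDP = 271000 bits (33875 bytes)


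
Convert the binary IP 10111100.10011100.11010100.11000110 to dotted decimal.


10111100 = 188
10011100 = 156
11010100 = 212
11000110 = 198
IP: 188.156.212.198


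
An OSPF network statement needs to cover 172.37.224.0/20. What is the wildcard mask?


Subnet mask: 255.255.240.0
Wildcard = 255.255.255.255 - subnet mask
255 - 255 = 0
255 - 255 = 0
255 - 240 = 15
255 - 0 = 255
Wildcard: 0.0.15.255


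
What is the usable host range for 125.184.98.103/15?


Network: 125.184.0.0
Broadcast: 125.185.255.255
First usable = network + 1
Last usable = broadcast - 1
Range: 125.184.0.1 to 125.185.255.254


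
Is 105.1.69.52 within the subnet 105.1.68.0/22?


Subnet network: 105.1.68.0
Test IP AND mask: 105.1.68.0
Yes, 105.1.69.52 is in 105.1.68.0/22


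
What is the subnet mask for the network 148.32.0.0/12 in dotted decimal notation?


/12 means 12 network bits, 20 host bits
Binary: 11111111111100000000000000000000
Mask: 255.240.0.0


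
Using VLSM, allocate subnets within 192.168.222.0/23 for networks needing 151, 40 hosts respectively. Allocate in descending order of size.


151 hosts -> /24 (254 usable): 192.168.222.0/24
40 hosts -> /26 (62 usable): 192.168.223.0/26
Allocation: 192.168.222.0/24 (151 hosts, 254 usable); 192.168.223.0/26 (40 hosts, 62 usable)


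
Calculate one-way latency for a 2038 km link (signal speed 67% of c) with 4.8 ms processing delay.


Speed = 0.67 * 3e5 km/s = 201000 km/s
Propagation delay = 2038 / 201000 = 0.0101 s = 10.1393 ms
Processing delay = 4.8 ms
Total one-way latency = 14.9393 ms


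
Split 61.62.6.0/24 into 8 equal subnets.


New prefix = 24 + 3 = 27
Each subnet has 32 addresses
  61.62.6.0/27
  61.62.6.32/27
  61.62.6.64/27
  61.62.6.96/27
  61.62.6.128/27
  61.62.6.160/27
  61.62.6.192/27
  61.62.6.224/27
Subnets: 61.62.6.0/27, 61.62.6.32/27, 61.62.6.64/27, 61.62.6.96/27, 61.62.6.128/27, 61.62.6.160/27, 61.62.6.192/27, 61.62.6.224/27


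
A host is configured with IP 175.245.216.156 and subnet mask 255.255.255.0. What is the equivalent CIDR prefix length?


Binary: 11111111.11111111.11111111.00000000
Count leading 1s
Prefix: /24


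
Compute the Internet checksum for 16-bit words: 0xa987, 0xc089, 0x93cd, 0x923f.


Sum all words (with carry folding):
+ 0xa987 = 0xa987
+ 0xc089 = 0x6a11
+ 0x93cd = 0xfdde
+ 0x923f = 0x901e
One's complement: ~0x901e
Checksum = 0x6fe1


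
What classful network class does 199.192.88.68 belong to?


First octet: 199
Binary: 11000111
110xxxxx -> Class C (192-223)
Class C, default mask 255.255.255.0 (/24)


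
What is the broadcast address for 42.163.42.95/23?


Network: 42.163.42.0/23
Host bits = 9
Set all host bits to 1:
Broadcast: 42.163.43.255


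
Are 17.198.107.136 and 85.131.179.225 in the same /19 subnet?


Mask: 255.255.224.0
17.198.107.136 AND mask = 17.198.96.0
85.131.179.225 AND mask = 85.131.160.0
No, different subnets (17.198.96.0 vs 85.131.160.0)


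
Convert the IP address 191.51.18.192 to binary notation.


191 = 10111111
51 = 00110011
18 = 00010010
192 = 11000000
Binary: 10111111.00110011.00010010.11000000


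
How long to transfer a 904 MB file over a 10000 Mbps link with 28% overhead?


Effective throughput = 10000 * (1 - 28/100) = 7200 Mbps
File size in Mb = 904 * 8 = 7232 Mb
Time = 7232 / 7200
Time = 1.0044 seconds


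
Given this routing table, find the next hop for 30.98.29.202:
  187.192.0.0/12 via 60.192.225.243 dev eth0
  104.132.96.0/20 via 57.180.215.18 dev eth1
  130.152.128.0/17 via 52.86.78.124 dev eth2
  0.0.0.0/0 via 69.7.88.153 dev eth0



Longest prefix match for 30.98.29.202:
  /12 187.192.0.0: no
  /20 104.132.96.0: no
  /17 130.152.128.0: no
  /0 0.0.0.0: MATCH
Selected: next-hop 69.7.88.153 via eth0 (matched /0)


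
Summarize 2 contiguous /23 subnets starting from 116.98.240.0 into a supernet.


Original prefix: /23
Number of subnets: 2 = 2^1
New prefix = 23 - 1 = 22
Supernet: 116.98.240.0/22


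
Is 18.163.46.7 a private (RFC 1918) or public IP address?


RFC 1918 private ranges:
  10.0.0.0/8 (10.0.0.0 - 10.255.255.255)
  172.16.0.0/12 (172.16.0.0 - 172.31.255.255)
  192.168.0.0/16 (192.168.0.0 - 192.168.255.255)
Public (not in any RFC 1918 range)


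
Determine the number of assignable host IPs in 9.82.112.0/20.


Host bits = 32 - 20 = 12
Total addresses = 2^12 = 4096
Usable = total - 2 (network and broadcast)
Usable hosts: 4094


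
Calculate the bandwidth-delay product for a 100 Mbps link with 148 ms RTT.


BDP = bandwidth * RTT
= 100 Mbps * 148 ms
= 100 * 1e6 * 148 / 1000 bits
= 14800000 bits
= 1850000 bytes
= 1806.6406 KB
BDP = 14800000 bits (1850000 bytes)


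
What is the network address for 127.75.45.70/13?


IP:   01111111.01001011.00101101.01000110
Mask: 11111111.11111000.00000000.00000000
AND operation:
Net:  01111111.01001000.00000000.00000000
Network: 127.72.0.0/13


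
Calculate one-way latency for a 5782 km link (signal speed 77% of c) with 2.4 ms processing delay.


Speed = 0.77 * 3e5 km/s = 231000 km/s
Propagation delay = 5782 / 231000 = 0.025 s = 25.0303 ms
Processing delay = 2.4 ms
Total one-way latency = 27.4303 ms


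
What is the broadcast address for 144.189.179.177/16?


Network: 144.189.0.0/16
Host bits = 16
Set all host bits to 1:
Broadcast: 144.189.255.255


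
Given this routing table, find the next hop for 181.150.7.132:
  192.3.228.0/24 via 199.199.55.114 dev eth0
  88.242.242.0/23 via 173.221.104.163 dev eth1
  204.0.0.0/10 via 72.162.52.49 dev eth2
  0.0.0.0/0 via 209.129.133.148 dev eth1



Longest prefix match for 181.150.7.132:
  /24 192.3.228.0: no
  /23 88.242.242.0: no
  /10 204.0.0.0: no
  /0 0.0.0.0: MATCH
Selected: next-hop 209.129.133.148 via eth1 (matched /0)


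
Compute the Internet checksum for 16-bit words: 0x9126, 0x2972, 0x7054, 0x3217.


Sum all words (with carry folding):
+ 0x9126 = 0x9126
+ 0x2972 = 0xba98
+ 0x7054 = 0x2aed
+ 0x3217 = 0x5d04
One's complement: ~0x5d04
Checksum = 0xa2fb


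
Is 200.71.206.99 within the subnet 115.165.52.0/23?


Subnet network: 115.165.52.0
Test IP AND mask: 200.71.206.0
No, 200.71.206.99 is not in 115.165.52.0/23


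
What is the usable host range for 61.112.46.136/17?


Network: 61.112.0.0
Broadcast: 61.112.127.255
First usable = network + 1
Last usable = broadcast - 1
Range: 61.112.0.1 to 61.112.127.254


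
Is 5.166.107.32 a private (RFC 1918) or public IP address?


RFC 1918 private ranges:
  10.0.0.0/8 (10.0.0.0 - 10.255.255.255)
  172.16.0.0/12 (172.16.0.0 - 172.31.255.255)
  192.168.0.0/16 (192.168.0.0 - 192.168.255.255)
Public (not in any RFC 1918 range)


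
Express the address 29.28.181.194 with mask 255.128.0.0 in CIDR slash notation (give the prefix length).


Binary: 11111111.10000000.00000000.00000000
Count leading 1s
Prefix: /9


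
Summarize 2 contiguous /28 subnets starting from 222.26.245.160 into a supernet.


Original prefix: /28
Number of subnets: 2 = 2^1
New prefix = 28 - 1 = 27
Supernet: 222.26.245.160/27


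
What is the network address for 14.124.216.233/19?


IP:   00001110.01111100.11011000.11101001
Mask: 11111111.11111111.11100000.00000000
AND operation:
Net:  00001110.01111100.11000000.00000000
Network: 14.124.192.0/19


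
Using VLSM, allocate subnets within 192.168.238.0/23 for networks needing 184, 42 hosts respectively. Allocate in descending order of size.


184 hosts -> /24 (254 usable): 192.168.238.0/24
42 hosts -> /26 (62 usable): 192.168.239.0/26
Allocation: 192.168.238.0/24 (184 hosts, 254 usable); 192.168.239.0/26 (42 hosts, 62 usable)


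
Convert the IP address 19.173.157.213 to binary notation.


19 = 00010011
173 = 10101101
157 = 10011101
213 = 11010101
Binary: 00010011.10101101.10011101.11010101


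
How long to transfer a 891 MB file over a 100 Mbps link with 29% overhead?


Effective throughput = 100 * (1 - 29/100) = 71 Mbps
File size in Mb = 891 * 8 = 7128 Mb
Time = 7128 / 71
Time = 100.3944 seconds


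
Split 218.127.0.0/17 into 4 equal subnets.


New prefix = 17 + 2 = 19
Each subnet has 8192 addresses
  218.127.0.0/19
  218.127.32.0/19
  218.127.64.0/19
  218.127.96.0/19
Subnets: 218.127.0.0/19, 218.127.32.0/19, 218.127.64.0/19, 218.127.96.0/19


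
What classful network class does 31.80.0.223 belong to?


First octet: 31
Binary: 00011111
0xxxxxxx -> Class A (1-126)
Class A, default mask 255.0.0.0 (/8)


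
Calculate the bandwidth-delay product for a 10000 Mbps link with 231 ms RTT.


BDP = bandwidth * RTT
= 10000 Mbps * 231 ms
= 10000 * 1e6 * 231 / 1000 bits
= 2310000000 bits
= 288750000 bytes
= 281982.4219 KB
BDP = 2310000000 bits (288750000 bytes)


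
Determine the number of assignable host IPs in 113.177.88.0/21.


Host bits = 32 - 21 = 11
Total addresses = 2^11 = 2048
Usable = total - 2 (network and broadcast)
Usable hosts: 2046


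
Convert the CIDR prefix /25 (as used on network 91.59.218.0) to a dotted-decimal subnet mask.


/25 means 25 network bits, 7 host bits
Binary: 11111111111111111111111110000000
Mask: 255.255.255.128


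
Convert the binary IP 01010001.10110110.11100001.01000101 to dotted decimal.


01010001 = 81
10110110 = 182
11100001 = 225
01000101 = 69
IP: 81.182.225.69


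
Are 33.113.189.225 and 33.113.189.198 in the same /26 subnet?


Mask: 255.255.255.192
33.113.189.225 AND mask = 33.113.189.192
33.113.189.198 AND mask = 33.113.189.192
Yes, same subnet (33.113.189.192)


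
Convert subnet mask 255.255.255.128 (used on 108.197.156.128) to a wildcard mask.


Subnet mask: 255.255.255.128
Wildcard = 255.255.255.255 - subnet mask
255 - 255 = 0
255 - 255 = 0
255 - 255 = 0
255 - 128 = 127
Wildcard: 0.0.0.127


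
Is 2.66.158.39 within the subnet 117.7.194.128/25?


Subnet network: 117.7.194.128
Test IP AND mask: 2.66.158.0
No, 2.66.158.39 is not in 117.7.194.128/25


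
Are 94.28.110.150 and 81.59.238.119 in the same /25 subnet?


Mask: 255.255.255.128
94.28.110.150 AND mask = 94.28.110.128
81.59.238.119 AND mask = 81.59.238.0
No, different subnets (94.28.110.128 vs 81.59.238.0)


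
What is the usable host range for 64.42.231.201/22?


Network: 64.42.228.0
Broadcast: 64.42.231.255
First usable = network + 1
Last usable = broadcast - 1
Range: 64.42.228.1 to 64.42.231.254


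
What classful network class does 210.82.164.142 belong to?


First octet: 210
Binary: 11010010
110xxxxx -> Class C (192-223)
Class C, default mask 255.255.255.0 (/24)


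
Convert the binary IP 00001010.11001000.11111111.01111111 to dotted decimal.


00001010 = 10
11001000 = 200
11111111 = 255
01111111 = 127
IP: 10.200.255.127


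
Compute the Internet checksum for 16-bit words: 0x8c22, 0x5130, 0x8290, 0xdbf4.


Sum all words (with carry folding):
+ 0x8c22 = 0x8c22
+ 0x5130 = 0xdd52
+ 0x8290 = 0x5fe3
+ 0xdbf4 = 0x3bd8
One's complement: ~0x3bd8
Checksum = 0xc427


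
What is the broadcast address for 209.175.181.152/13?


Network: 209.168.0.0/13
Host bits = 19
Set all host bits to 1:
Broadcast: 209.175.255.255


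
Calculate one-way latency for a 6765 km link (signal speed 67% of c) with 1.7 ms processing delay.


Speed = 0.67 * 3e5 km/s = 201000 km/s
Propagation delay = 6765 / 201000 = 0.0337 s = 33.6567 ms
Processing delay = 1.7 ms
Total one-way latency = 35.3567 ms


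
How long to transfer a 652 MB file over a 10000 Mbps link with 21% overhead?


Effective throughput = 10000 * (1 - 21/100) = 7900 Mbps
File size in Mb = 652 * 8 = 5216 Mb
Time = 5216 / 7900
Time = 0.6603 seconds


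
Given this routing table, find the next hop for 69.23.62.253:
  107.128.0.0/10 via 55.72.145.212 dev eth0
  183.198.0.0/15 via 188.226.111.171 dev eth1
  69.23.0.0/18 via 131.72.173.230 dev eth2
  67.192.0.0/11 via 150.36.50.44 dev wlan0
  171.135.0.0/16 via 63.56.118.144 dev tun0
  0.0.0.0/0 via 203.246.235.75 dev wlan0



Longest prefix match for 69.23.62.253:
  /10 107.128.0.0: no
  /15 183.198.0.0: no
  /18 69.23.0.0: MATCH
  /11 67.192.0.0: no
  /16 171.135.0.0: no
  /0 0.0.0.0: MATCH
Selected: next-hop 131.72.173.230 via eth2 (matched /18)


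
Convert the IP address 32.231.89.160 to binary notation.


32 = 00100000
231 = 11100111
89 = 01011001
160 = 10100000
Binary: 00100000.11100111.01011001.10100000


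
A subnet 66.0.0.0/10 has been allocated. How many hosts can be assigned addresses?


Host bits = 32 - 10 = 22
Total addresses = 2^22 = 4194304
Usable = total - 2 (network and broadcast)
Usable hosts: 4194302


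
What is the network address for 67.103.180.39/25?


IP:   01000011.01100111.10110100.00100111
Mask: 11111111.11111111.11111111.10000000
AND operation:
Net:  01000011.01100111.10110100.00000000
Network: 67.103.180.0/25


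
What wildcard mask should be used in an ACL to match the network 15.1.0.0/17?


Subnet mask: 255.255.128.0
Wildcard = 255.255.255.255 - subnet mask
255 - 255 = 0
255 - 255 = 0
255 - 128 = 127
255 - 0 = 255
Wildcard: 0.0.127.255


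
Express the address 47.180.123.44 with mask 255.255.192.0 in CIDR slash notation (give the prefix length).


Binary: 11111111.11111111.11000000.00000000
Count leading 1s
Prefix: /18


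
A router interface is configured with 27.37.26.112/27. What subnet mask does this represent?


/27 means 27 network bits, 5 host bits
Binary: 11111111111111111111111111100000
Mask: 255.255.255.224


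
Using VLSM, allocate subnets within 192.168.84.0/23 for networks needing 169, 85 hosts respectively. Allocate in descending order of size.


169 hosts -> /24 (254 usable): 192.168.84.0/24
85 hosts -> /25 (126 usable): 192.168.85.0/25
Allocation: 192.168.84.0/24 (169 hosts, 254 usable); 192.168.85.0/25 (85 hosts, 126 usable)


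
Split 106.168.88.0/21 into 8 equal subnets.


New prefix = 21 + 3 = 24
Each subnet has 256 addresses
  106.168.88.0/24
  106.168.89.0/24
  106.168.90.0/24
  106.168.91.0/24
  106.168.92.0/24
  106.168.93.0/24
  106.168.94.0/24
  106.168.95.0/24
Subnets: 106.168.88.0/24, 106.168.89.0/24, 106.168.90.0/24, 106.168.91.0/24, 106.168.92.0/24, 106.168.93.0/24, 106.168.94.0/24, 106.168.95.0/24


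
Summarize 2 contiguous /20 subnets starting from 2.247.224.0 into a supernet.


Original prefix: /20
Number of subnets: 2 = 2^1
New prefix = 20 - 1 = 19
Supernet: 2.247.224.0/19


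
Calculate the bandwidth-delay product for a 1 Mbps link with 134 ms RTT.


BDP = bandwidth * RTT
= 1 Mbps * 134 ms
= 1 * 1e6 * 134 / 1000 bits
= 134000 bits
= 16750 bytes
= 16.3574 KB
BDP = 134000 bits (16750 bytes)


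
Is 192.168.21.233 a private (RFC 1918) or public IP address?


RFC 1918 private ranges:
  10.0.0.0/8 (10.0.0.0 - 10.255.255.255)
  172.16.0.0/12 (172.16.0.0 - 172.31.255.255)
  192.168.0.0/16 (192.168.0.0 - 192.168.255.255)
Private (in 192.168.0.0/16)


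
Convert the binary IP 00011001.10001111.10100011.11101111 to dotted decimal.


00011001 = 25
10001111 = 143
10100011 = 163
11101111 = 239
IP: 25.143.163.239


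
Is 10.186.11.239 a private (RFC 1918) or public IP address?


RFC 1918 private ranges:
  10.0.0.0/8 (10.0.0.0 - 10.255.255.255)
  172.16.0.0/12 (172.16.0.0 - 172.31.255.255)
  192.168.0.0/16 (192.168.0.0 - 192.168.255.255)
Private (in 10.0.0.0/8)


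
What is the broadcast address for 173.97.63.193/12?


Network: 173.96.0.0/12
Host bits = 20
Set all host bits to 1:
Broadcast: 173.111.255.255


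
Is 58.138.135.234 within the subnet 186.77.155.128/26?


Subnet network: 186.77.155.128
Test IP AND mask: 58.138.135.192
No, 58.138.135.234 is not in 186.77.155.128/26


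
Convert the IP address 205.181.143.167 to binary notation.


205 = 11001101
181 = 10110101
143 = 10001111
167 = 10100111
Binary: 11001101.10110101.10001111.10100111


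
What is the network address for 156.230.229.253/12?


IP:   10011100.11100110.11100101.11111101
Mask: 11111111.11110000.00000000.00000000
AND operation:
Net:  10011100.11100000.00000000.00000000
Network: 156.224.0.0/12


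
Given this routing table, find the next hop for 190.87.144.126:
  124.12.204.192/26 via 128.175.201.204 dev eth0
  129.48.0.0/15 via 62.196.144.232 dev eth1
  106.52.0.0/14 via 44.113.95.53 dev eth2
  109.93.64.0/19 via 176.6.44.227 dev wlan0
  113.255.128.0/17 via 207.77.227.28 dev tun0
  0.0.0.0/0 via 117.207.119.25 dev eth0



Longest prefix match for 190.87.144.126:
  /26 124.12.204.192: no
  /15 129.48.0.0: no
  /14 106.52.0.0: no
  /19 109.93.64.0: no
  /17 113.255.128.0: no
  /0 0.0.0.0: MATCH
Selected: next-hop 117.207.119.25 via eth0 (matched /0)


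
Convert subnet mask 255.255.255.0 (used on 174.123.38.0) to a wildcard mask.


Subnet mask: 255.255.255.0
Wildcard = 255.255.255.255 - subnet mask
255 - 255 = 0
255 - 255 = 0
255 - 255 = 0
255 - 0 = 255
Wildcard: 0.0.0.255


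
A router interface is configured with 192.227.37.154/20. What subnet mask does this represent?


/20 means 20 network bits, 12 host bits
Binary: 11111111111111111111000000000000
Mask: 255.255.240.0


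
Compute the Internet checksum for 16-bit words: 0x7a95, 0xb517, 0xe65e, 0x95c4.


Sum all words (with carry folding):
+ 0x7a95 = 0x7a95
+ 0xb517 = 0x2fad
+ 0xe65e = 0x160c
+ 0x95c4 = 0xabd0
One's complement: ~0xabd0
Checksum = 0x542f


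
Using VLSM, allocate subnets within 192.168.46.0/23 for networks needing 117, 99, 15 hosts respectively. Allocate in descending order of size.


117 hosts -> /25 (126 usable): 192.168.46.0/25
99 hosts -> /25 (126 usable): 192.168.46.128/25
15 hosts -> /27 (30 usable): 192.168.47.0/27
Allocation: 192.168.46.0/25 (117 hosts, 126 usable); 192.168.46.128/25 (99 hosts, 126 usable); 192.168.47.0/27 (15 hosts, 30 usable)


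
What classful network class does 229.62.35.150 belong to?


First octet: 229
Binary: 11100101
1110xxxx -> Class D (224-239)
Class D (multicast), default mask N/A


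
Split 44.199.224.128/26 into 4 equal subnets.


New prefix = 26 + 2 = 28
Each subnet has 16 addresses
  44.199.224.128/28
  44.199.224.144/28
  44.199.224.160/28
  44.199.224.176/28
Subnets: 44.199.224.128/28, 44.199.224.144/28, 44.199.224.160/28, 44.199.224.176/28


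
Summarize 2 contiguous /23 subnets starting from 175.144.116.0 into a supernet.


Original prefix: /23
Number of subnets: 2 = 2^1
New prefix = 23 - 1 = 22
Supernet: 175.144.116.0/22


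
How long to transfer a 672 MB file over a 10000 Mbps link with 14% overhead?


Effective throughput = 10000 * (1 - 14/100) = 8600 Mbps
File size in Mb = 672 * 8 = 5376 Mb
Time = 5376 / 8600
Time = 0.6251 seconds


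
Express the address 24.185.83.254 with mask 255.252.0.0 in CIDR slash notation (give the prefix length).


Binary: 11111111.11111100.00000000.00000000
Count leading 1s
Prefix: /14


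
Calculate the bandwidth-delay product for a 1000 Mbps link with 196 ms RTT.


BDP = bandwidth * RTT
= 1000 Mbps * 196 ms
= 1000 * 1e6 * 196 / 1000 bits
= 196000000 bits
= 24500000 bytes
= 23925.7812 KB
BDP = 196000000 bits (24500000 bytes)


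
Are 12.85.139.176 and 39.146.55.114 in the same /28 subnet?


Mask: 255.255.255.240
12.85.139.176 AND mask = 12.85.139.176
39.146.55.114 AND mask = 39.146.55.112
No, different subnets (12.85.139.176 vs 39.146.55.112)


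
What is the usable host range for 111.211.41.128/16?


Network: 111.211.0.0
Broadcast: 111.211.255.255
First usable = network + 1
Last usable = broadcast - 1
Range: 111.211.0.1 to 111.211.255.254


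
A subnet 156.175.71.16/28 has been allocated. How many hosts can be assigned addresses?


Host bits = 32 - 28 = 4
Total addresses = 2^4 = 16
Usable = total - 2 (network and broadcast)
Usable hosts: 14


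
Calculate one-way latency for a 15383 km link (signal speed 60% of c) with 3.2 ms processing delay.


Speed = 0.6 * 3e5 km/s = 180000 km/s
Propagation delay = 15383 / 180000 = 0.0855 s = 85.4611 ms
Processing delay = 3.2 ms
Total one-way latency = 88.6611 ms


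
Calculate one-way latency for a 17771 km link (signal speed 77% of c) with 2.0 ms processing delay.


Speed = 0.77 * 3e5 km/s = 231000 km/s
Propagation delay = 17771 / 231000 = 0.0769 s = 76.9307 ms
Processing delay = 2.0 ms
Total one-way latency = 78.9307 ms


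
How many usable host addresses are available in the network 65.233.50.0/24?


Host bits = 32 - 24 = 8
Total addresses = 2^8 = 256
Usable = total - 2 (network and broadcast)
Usable hosts: 254


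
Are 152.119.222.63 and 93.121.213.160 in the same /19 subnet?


Mask: 255.255.224.0
152.119.222.63 AND mask = 152.119.192.0
93.121.213.160 AND mask = 93.121.192.0
No, different subnets (152.119.192.0 vs 93.121.192.0)
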